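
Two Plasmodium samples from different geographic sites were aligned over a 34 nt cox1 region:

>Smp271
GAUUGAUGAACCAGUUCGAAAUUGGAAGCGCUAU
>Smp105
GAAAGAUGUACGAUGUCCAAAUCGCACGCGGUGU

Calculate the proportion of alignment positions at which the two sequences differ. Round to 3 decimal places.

Mismatches occur at site 3 (U→A), site 4 (U→A), site 9 (A→U), site 12 (C→G), site 14 (G→U), site 15 (U→G), site 18 (G→C), site 23 (U→C), site 25 (G→C), site 27 (A→C), site 31 (C→G), site 33 (A→G).
There are 12 differences over 34 sites, so p = 12/34 = 0.353.

0.353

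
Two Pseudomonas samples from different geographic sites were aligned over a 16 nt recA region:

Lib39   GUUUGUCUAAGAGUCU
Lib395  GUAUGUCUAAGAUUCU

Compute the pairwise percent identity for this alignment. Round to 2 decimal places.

87.50%

Differing sites — 3:U/A; 13:G/U.
14 of the 16 sites match, so the percent identity is 14/16 × 100 = 87.50%.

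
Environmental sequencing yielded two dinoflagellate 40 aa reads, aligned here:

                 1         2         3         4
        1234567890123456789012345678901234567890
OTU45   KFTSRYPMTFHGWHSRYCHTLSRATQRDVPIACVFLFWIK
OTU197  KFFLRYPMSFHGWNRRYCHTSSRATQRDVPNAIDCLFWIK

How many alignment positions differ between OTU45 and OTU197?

Mismatches occur at site 3 (T→F), site 4 (S→L), site 9 (T→S), site 14 (H→N), site 15 (S→R), site 21 (L→S), site 31 (I→N), site 33 (C→I), site 34 (V→D), site 35 (F→C).
That gives 10 mismatches out of 40 aligned sites, so the Hamming distance is 10.

10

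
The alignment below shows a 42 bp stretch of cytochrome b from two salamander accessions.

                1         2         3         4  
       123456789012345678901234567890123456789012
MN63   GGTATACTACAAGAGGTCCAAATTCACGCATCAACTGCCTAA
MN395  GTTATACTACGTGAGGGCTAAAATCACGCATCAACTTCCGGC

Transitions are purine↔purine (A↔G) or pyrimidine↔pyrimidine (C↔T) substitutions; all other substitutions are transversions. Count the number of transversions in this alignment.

7

The sequences differ at positions 2 (G/T, transversion), 11 (A/G, transition), 12 (A/T, transversion), 17 (T/G, transversion), 19 (C/T, transition), 23 (T/A, transversion), 37 (G/T, transversion), 40 (T/G, transversion), 41 (A/G, transition), 42 (A/C, transversion).
Of the 10 differences, 3 transitions and 7 transversions, so the answer is 7.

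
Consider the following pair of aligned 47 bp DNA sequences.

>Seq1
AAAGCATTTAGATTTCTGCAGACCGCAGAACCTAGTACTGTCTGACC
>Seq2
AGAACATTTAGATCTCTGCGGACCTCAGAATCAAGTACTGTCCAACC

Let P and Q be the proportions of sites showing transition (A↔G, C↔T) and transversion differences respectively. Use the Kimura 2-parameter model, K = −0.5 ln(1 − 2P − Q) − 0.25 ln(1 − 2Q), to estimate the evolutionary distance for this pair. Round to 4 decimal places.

0.2303

Differing sites — 2:A/G (Ti); 4:G/A (Ti); 14:T/C (Ti); 20:A/G (Ti); 25:G/T (Tv); 31:C/T (Ti); 33:T/A (Tv); 43:T/C (Ti); 44:G/A (Ti).
Of the 9 differences, 7 transitions and 2 transversions over 47 sites: P = 7/47 = 0.148936, Q = 2/47 = 0.042553.
d = −0.5·ln(0.659575) − 0.25·ln(0.914894) = −0.5·(-0.416160) − 0.25·(-0.088947) = 0.2303.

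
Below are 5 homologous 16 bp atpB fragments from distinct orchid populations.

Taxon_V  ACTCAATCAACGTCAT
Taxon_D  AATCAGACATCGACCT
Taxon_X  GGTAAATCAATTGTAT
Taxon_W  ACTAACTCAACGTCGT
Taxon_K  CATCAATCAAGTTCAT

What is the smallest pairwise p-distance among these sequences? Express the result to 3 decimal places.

Pairwise Hamming distances:
  Taxon_V vs Taxon_D: 6
  Taxon_V vs Taxon_X: 7
  Taxon_V vs Taxon_W: 3
  Taxon_V vs Taxon_K: 4
  Taxon_D vs Taxon_X: 11
  Taxon_D vs Taxon_W: 7
  Taxon_D vs Taxon_K: 8
  Taxon_X vs Taxon_W: 8
  Taxon_X vs Taxon_K: 6
  Taxon_W vs Taxon_K: 7
The smallest is 3 mismatches, between Taxon_V and Taxon_W; p = 3/16 = 0.188.

0.188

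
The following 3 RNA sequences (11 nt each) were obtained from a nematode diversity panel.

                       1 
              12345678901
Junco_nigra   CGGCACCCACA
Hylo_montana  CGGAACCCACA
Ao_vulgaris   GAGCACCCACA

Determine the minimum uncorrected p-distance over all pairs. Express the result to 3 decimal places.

0.091

Pairwise Hamming distances:
  Junco_nigra vs Hylo_montana: 1
  Junco_nigra vs Ao_vulgaris: 2
  Hylo_montana vs Ao_vulgaris: 3
The smallest is 1 mismatch, between Junco_nigra and Hylo_montana; p = 1/11 = 0.091.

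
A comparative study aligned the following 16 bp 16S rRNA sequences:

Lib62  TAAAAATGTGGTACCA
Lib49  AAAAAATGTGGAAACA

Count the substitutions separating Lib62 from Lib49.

Differing sites — 1:T/A; 12:T/A; 14:C/A.
That gives 3 mismatches out of 16 aligned sites, so the Hamming distance is 3.

3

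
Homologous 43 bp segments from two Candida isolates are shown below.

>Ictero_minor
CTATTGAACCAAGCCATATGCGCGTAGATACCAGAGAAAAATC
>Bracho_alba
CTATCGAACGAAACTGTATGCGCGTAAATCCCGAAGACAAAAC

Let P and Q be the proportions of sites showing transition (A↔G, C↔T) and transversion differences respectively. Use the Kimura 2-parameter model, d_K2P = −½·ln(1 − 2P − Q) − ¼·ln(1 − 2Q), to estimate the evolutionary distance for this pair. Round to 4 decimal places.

Differing sites — 5:T/C (Ti); 10:C/G (Tv); 13:G/A (Ti); 15:C/T (Ti); 16:A/G (Ti); 27:G/A (Ti); 30:A/C (Tv); 33:A/G (Ti); 34:G/A (Ti); 38:A/C (Tv); 42:T/A (Tv).
Of the 11 differences, 7 transitions and 4 transversions over 43 sites: P = 7/43 = 0.162791, Q = 4/43 = 0.093023.
d = −0.5·ln(0.581395) − 0.25·ln(0.813954) = −0.5·(-0.542325) − 0.25·(-0.205851) = 0.3226.

0.3226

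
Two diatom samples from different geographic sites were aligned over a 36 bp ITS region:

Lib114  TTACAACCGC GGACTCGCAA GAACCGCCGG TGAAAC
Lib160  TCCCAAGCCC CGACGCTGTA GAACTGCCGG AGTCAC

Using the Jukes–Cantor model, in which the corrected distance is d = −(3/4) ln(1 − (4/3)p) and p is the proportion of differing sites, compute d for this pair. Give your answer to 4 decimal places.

The sequences differ at positions 2 (T/C), 3 (A/C), 7 (C/G), 9 (G/C), 11 (G/C), 15 (T/G), 17 (G/T), 18 (C/G), 19 (A/T), 25 (C/T), 31 (T/A), 33 (A/T), 34 (A/C).
p = 13/36 = 0.361111.
d = −0.75 · ln(1 − (4/3)·0.361111) = −0.75 · ln(0.518519) = −0.75 · (-0.656779) = 0.4926.

0.4926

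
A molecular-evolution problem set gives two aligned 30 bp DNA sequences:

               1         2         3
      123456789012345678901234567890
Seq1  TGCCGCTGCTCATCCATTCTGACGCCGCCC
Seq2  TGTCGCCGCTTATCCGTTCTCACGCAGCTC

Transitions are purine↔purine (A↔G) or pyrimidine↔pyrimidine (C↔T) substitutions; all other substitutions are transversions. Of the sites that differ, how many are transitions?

Mismatches occur at site 3 (C↔T, transition), site 7 (T↔C, transition), site 11 (C↔T, transition), site 16 (A↔G, transition), site 21 (G↔C, transversion), site 26 (C↔A, transversion), site 29 (C↔T, transition).
Of the 7 differences, 5 transitions and 2 transversions, so the answer is 5.

5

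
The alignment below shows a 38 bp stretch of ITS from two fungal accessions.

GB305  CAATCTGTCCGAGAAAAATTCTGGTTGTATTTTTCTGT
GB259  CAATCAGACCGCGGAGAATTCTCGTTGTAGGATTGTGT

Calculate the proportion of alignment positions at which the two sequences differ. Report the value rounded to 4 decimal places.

The sequences differ at positions 6 (T/A), 8 (T/A), 12 (A/C), 14 (A/G), 16 (A/G), 23 (G/C), 30 (T/G), 31 (T/G), 32 (T/A), 35 (C/G).
There are 10 differences over 38 sites, so p = 10/38 = 0.2632.

0.2632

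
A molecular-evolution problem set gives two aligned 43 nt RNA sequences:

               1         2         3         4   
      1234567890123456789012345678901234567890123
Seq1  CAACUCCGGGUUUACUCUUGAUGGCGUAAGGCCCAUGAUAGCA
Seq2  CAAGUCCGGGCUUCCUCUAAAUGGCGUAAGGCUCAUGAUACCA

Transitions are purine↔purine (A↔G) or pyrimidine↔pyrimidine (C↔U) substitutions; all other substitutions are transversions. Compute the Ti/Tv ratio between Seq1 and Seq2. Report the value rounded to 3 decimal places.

Differing sites — 4:C/G (Tv); 11:U/C (Ti); 14:A/C (Tv); 19:U/A (Tv); 20:G/A (Ti); 33:C/U (Ti); 41:G/C (Tv).
Of the 7 differences, 3 transitions and 4 transversions, so Ti/Tv = 3/4 = 0.750.

0.750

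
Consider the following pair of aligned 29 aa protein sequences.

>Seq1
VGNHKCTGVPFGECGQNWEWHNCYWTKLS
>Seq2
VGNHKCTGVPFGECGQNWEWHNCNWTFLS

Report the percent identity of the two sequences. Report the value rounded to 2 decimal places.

Mismatches occur at site 24 (Y/N), site 27 (K/F).
27 of the 29 sites match, so the percent identity is 27/29 × 100 = 93.10%.

93.10%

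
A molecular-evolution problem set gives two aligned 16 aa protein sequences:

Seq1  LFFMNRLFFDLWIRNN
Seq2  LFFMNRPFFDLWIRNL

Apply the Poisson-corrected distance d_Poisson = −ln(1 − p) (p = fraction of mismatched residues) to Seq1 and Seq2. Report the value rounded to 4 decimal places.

0.1335

Mismatches occur at site 7 (L↔P), site 16 (N↔L).
p = 2/16 = 0.125000.
d = −ln(1 − 0.125000) = −ln(0.875000) = 0.1335.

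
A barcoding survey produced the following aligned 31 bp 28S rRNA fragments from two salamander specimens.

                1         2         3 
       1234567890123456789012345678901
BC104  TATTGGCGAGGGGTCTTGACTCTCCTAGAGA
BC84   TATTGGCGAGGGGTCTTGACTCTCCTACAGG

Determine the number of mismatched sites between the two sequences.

Differing sites — 28:G/C; 31:A/G.
That gives 2 mismatches out of 31 aligned sites, so the Hamming distance is 2.

2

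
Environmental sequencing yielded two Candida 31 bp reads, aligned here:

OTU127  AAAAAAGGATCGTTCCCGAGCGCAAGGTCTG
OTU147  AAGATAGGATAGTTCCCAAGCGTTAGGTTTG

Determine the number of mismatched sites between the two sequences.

7

Differing sites — 3:A/G; 5:A/T; 11:C/A; 18:G/A; 23:C/T; 24:A/T; 29:C/T.
That gives 7 mismatches out of 31 aligned sites, so the Hamming distance is 7.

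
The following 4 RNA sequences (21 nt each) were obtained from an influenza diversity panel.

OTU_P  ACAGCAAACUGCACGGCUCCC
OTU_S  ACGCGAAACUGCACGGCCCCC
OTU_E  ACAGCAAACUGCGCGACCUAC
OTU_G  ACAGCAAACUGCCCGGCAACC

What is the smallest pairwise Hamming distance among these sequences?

Pairwise Hamming distances:
  OTU_P vs OTU_S: 4
  OTU_P vs OTU_E: 5
  OTU_P vs OTU_G: 3
  OTU_S vs OTU_E: 7
  OTU_S vs OTU_G: 6
  OTU_E vs OTU_G: 5
The smallest is 3, between OTU_P and OTU_G.

3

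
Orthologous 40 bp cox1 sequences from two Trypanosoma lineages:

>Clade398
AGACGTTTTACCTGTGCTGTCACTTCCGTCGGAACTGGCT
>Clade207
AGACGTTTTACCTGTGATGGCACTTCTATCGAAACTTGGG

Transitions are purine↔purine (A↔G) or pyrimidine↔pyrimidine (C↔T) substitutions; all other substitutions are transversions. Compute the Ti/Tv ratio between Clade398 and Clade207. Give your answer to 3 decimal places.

0.600

Differing sites — 17:C/A (Tv); 20:T/G (Tv); 27:C/T (Ti); 28:G/A (Ti); 32:G/A (Ti); 37:G/T (Tv); 39:C/G (Tv); 40:T/G (Tv).
Of the 8 differences, 3 transitions and 5 transversions, so Ti/Tv = 3/5 = 0.600.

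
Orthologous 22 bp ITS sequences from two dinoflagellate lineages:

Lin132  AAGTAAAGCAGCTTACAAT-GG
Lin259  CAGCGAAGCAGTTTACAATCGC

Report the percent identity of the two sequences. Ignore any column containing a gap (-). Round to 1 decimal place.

76.2%

Excluding the 1 gap column leaves 21 comparable sites.
Mismatches occur at site 1 (A↔C), site 4 (T↔C), site 5 (A↔G), site 12 (C↔T), site 22 (G↔C).
16 of the 21 comparable sites match, so the percent identity is 16/21 × 100 = 76.2%.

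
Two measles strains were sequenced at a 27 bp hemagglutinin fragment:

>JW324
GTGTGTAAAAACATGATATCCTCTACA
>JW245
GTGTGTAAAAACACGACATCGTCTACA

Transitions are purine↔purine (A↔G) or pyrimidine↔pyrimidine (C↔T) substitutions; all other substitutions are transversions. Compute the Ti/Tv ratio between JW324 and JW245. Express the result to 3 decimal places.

2.000

The sequences differ at positions 14 (T/C, transition), 17 (T/C, transition), 21 (C/G, transversion).
Of the 3 differences, 2 transitions and 1 transversion, so Ti/Tv = 2/1 = 2.000.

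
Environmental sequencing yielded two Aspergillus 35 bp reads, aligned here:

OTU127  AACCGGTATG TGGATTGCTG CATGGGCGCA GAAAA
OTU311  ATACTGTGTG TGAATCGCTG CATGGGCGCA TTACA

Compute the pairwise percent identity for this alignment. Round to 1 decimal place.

Mismatches occur at site 2 (A→T), site 3 (C→A), site 5 (G→T), site 8 (A→G), site 13 (G→A), site 16 (T→C), site 31 (G→T), site 32 (A→T), site 34 (A→C).
26 of the 35 sites match, so the percent identity is 26/35 × 100 = 74.3%.

74.3%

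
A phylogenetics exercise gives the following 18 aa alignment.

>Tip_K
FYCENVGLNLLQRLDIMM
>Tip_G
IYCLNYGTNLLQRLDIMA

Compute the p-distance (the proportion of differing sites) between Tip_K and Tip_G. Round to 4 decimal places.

0.2778

Mismatches occur at site 1 (F→I), site 4 (E→L), site 6 (V→Y), site 8 (L→T), site 18 (M→A).
There are 5 differences over 18 sites, so p = 5/18 = 0.2778.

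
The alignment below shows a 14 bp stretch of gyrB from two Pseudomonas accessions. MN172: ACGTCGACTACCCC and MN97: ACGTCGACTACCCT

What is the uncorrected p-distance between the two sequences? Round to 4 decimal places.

0.0714

A single mismatch occurs at site 14 (C/T).
There are 1 differences over 14 sites, so p = 1/14 = 0.0714.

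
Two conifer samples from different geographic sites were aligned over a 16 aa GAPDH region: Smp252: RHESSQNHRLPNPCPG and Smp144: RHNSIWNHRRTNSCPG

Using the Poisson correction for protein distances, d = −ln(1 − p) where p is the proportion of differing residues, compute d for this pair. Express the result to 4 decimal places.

0.4700

Mismatches occur at site 3 (E→N), site 5 (S→I), site 6 (Q→W), site 10 (L→R), site 11 (P→T), site 13 (P→S).
p = 6/16 = 0.375000.
d = −ln(1 − 0.375000) = −ln(0.625000) = 0.4700.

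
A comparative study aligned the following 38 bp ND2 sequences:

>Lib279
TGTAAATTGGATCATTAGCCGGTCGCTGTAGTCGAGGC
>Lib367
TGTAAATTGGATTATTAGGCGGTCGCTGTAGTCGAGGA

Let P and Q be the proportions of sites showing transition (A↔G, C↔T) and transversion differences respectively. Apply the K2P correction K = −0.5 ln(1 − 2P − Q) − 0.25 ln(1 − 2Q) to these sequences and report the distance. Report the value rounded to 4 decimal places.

0.0834

The sequences differ at positions 13 (C/T, transition), 19 (C/G, transversion), 38 (C/A, transversion).
Of the 3 differences, 1 transition and 2 transversions over 38 sites: P = 1/38 = 0.026316, Q = 2/38 = 0.052632.
d = −0.5·ln(0.894736) − 0.25·ln(0.894736) = −0.5·(-0.111227) − 0.25·(-0.111227) = 0.0834.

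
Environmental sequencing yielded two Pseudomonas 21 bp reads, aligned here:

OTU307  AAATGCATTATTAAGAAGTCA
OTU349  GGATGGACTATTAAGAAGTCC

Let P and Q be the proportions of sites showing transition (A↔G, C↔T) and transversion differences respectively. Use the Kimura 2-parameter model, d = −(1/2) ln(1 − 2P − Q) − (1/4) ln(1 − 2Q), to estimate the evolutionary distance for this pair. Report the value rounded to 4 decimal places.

Differing sites — 1:A/G (Ti); 2:A/G (Ti); 6:C/G (Tv); 8:T/C (Ti); 21:A/C (Tv).
Of the 5 differences, 3 transitions and 2 transversions over 21 sites: P = 3/21 = 0.142857, Q = 2/21 = 0.095238.
d = −0.5·ln(0.619048) − 0.25·ln(0.809524) = −0.5·(-0.479572) − 0.25·(-0.211309) = 0.2926.

0.2926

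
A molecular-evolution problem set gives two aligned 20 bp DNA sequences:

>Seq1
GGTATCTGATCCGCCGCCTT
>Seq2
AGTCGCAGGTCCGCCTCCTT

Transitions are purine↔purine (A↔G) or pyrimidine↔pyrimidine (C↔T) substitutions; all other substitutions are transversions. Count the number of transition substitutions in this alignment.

Mismatches occur at site 1 (G↔A, transition), site 4 (A↔C, transversion), site 5 (T↔G, transversion), site 7 (T↔A, transversion), site 9 (A↔G, transition), site 16 (G↔T, transversion).
Of the 6 differences, 2 transitions and 4 transversions, so the answer is 2.

2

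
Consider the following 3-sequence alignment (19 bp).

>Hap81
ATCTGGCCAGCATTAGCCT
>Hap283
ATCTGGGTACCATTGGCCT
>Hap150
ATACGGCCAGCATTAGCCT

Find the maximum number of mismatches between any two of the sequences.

Pairwise Hamming distances:
  Hap81 vs Hap283: 4
  Hap81 vs Hap150: 2
  Hap283 vs Hap150: 6
The largest is 6, between Hap283 and Hap150.

6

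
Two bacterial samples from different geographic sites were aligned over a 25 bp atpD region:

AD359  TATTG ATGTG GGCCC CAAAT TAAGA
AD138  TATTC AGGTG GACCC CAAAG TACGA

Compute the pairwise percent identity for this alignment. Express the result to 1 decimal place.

The sequences differ at positions 5 (G/C), 7 (T/G), 12 (G/A), 20 (T/G), 23 (A/C).
20 of the 25 sites match, so the percent identity is 20/25 × 100 = 80.0%.

80.0%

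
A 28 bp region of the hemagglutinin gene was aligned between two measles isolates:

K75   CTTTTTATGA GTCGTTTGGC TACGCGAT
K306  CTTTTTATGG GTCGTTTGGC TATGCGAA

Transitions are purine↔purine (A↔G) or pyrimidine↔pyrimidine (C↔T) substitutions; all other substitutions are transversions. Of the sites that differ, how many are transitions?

2

Differing sites — 10:A/G (Ti); 23:C/T (Ti); 28:T/A (Tv).
Of the 3 differences, 2 transitions and 1 transversion, so the answer is 2.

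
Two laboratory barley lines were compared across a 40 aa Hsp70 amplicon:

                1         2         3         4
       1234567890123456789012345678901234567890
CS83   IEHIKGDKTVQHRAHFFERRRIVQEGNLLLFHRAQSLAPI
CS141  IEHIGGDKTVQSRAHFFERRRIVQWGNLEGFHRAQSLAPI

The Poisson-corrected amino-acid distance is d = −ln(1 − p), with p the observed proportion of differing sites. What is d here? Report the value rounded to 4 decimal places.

0.1335

Differing sites — 5:K/G; 12:H/S; 25:E/W; 29:L/E; 30:L/G.
p = 5/40 = 0.125000.
d = −ln(1 − 0.125000) = −ln(0.875000) = 0.1335.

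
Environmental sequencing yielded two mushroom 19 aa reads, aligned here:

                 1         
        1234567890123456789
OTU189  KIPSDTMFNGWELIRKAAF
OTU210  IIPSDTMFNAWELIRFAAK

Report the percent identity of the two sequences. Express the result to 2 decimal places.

78.95%

The sequences differ at positions 1 (K/I), 10 (G/A), 16 (K/F), 19 (F/K).
15 of the 19 sites match, so the percent identity is 15/19 × 100 = 78.95%.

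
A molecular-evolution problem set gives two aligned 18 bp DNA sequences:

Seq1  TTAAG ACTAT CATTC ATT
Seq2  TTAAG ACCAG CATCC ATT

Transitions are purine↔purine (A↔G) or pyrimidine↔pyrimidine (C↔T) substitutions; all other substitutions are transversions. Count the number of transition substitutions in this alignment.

2

Mismatches occur at site 8 (T/C, transition), site 10 (T/G, transversion), site 14 (T/C, transition).
Of the 3 differences, 2 transitions and 1 transversion, so the answer is 2.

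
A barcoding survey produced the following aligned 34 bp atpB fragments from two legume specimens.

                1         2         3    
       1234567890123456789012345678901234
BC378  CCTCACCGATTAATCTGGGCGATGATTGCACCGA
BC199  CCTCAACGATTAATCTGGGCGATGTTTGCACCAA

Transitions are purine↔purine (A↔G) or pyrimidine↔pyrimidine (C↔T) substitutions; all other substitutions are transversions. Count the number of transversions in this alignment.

The sequences differ at positions 6 (C/A, transversion), 25 (A/T, transversion), 33 (G/A, transition).
Of the 3 differences, 1 transition and 2 transversions, so the answer is 2.

2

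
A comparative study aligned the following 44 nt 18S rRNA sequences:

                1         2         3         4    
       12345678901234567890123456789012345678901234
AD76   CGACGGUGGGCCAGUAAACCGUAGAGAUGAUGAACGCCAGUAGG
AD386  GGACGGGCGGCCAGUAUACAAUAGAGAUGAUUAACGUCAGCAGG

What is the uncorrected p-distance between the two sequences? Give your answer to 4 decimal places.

The sequences differ at positions 1 (C/G), 7 (U/G), 8 (G/C), 17 (A/U), 20 (C/A), 21 (G/A), 32 (G/U), 37 (C/U), 41 (U/C).
There are 9 differences over 44 sites, so p = 9/44 = 0.2045.

0.2045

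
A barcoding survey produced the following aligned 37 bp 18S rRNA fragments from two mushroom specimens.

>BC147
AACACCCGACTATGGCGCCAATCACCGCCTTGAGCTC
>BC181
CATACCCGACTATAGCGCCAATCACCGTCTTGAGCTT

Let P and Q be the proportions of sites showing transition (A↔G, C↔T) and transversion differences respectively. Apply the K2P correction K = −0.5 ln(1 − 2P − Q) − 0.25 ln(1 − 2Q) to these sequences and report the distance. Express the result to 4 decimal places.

0.1532

Differing sites — 1:A/C (Tv); 3:C/T (Ti); 14:G/A (Ti); 28:C/T (Ti); 37:C/T (Ti).
Of the 5 differences, 4 transitions and 1 transversion over 37 sites: P = 4/37 = 0.108108, Q = 1/37 = 0.027027.
d = −0.5·ln(0.756757) − 0.25·ln(0.945946) = −0.5·(-0.278713) − 0.25·(-0.055570) = 0.1532.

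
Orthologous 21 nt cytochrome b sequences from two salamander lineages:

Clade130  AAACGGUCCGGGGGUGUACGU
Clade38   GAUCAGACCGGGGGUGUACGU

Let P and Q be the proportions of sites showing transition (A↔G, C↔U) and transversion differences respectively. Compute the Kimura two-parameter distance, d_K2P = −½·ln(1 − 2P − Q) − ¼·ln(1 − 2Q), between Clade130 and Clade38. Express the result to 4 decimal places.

The sequences differ at positions 1 (A/G, transition), 3 (A/U, transversion), 5 (G/A, transition), 7 (U/A, transversion).
Of the 4 differences, 2 transitions and 2 transversions over 21 sites: P = 2/21 = 0.095238, Q = 2/21 = 0.095238.
d = −0.5·ln(0.714286) − 0.25·ln(0.809524) = −0.5·(-0.336472) − 0.25·(-0.211309) = 0.2211.

0.2211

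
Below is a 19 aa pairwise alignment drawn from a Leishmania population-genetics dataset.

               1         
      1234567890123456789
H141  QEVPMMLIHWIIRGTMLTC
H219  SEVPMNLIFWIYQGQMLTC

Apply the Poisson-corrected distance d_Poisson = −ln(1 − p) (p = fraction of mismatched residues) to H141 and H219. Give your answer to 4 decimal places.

0.3795

Mismatches occur at site 1 (Q/S), site 6 (M/N), site 9 (H/F), site 12 (I/Y), site 13 (R/Q), site 15 (T/Q).
p = 6/19 = 0.315789.
d = −ln(1 − 0.315789) = −ln(0.684211) = 0.3795.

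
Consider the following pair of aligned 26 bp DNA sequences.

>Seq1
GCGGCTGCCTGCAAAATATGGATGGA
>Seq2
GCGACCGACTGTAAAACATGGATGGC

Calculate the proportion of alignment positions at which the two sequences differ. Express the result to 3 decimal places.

0.231

The sequences differ at positions 4 (G/A), 6 (T/C), 8 (C/A), 12 (C/T), 17 (T/C), 26 (A/C).
There are 6 differences over 26 sites, so p = 6/26 = 0.231.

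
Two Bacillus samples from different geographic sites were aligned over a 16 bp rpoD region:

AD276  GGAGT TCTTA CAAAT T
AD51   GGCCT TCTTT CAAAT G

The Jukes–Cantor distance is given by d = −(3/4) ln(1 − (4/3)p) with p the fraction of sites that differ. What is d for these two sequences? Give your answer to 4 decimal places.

0.3041

Differing sites — 3:A/C; 4:G/C; 10:A/T; 16:T/G.
p = 4/16 = 0.250000.
d = −0.75 · ln(1 − (4/3)·0.250000) = −0.75 · ln(0.666667) = −0.75 · (-0.405465) = 0.3041.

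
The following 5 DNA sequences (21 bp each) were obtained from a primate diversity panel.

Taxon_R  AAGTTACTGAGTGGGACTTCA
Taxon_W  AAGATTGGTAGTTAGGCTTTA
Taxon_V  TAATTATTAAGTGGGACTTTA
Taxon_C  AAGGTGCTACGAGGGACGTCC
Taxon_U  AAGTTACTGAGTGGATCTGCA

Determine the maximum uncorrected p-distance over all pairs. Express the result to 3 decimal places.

Pairwise Hamming distances:
  Taxon_R vs Taxon_W: 9
  Taxon_R vs Taxon_V: 5
  Taxon_R vs Taxon_C: 7
  Taxon_R vs Taxon_U: 3
  Taxon_W vs Taxon_V: 10
  Taxon_W vs Taxon_C: 13
  Taxon_W vs Taxon_U: 11
  Taxon_V vs Taxon_C: 10
  Taxon_V vs Taxon_U: 8
  Taxon_C vs Taxon_U: 10
The largest is 13 mismatches, between Taxon_W and Taxon_C; p = 13/21 = 0.619.

0.619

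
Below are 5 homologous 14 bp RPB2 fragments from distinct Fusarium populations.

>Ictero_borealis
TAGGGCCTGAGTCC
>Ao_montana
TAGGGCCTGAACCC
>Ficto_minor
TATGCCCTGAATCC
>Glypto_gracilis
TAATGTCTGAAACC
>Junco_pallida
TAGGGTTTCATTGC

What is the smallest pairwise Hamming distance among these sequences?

Pairwise Hamming distances:
  Ictero_borealis vs Ao_montana: 2
  Ictero_borealis vs Ficto_minor: 3
  Ictero_borealis vs Glypto_gracilis: 5
  Ictero_borealis vs Junco_pallida: 5
  Ao_montana vs Ficto_minor: 3
  Ao_montana vs Glypto_gracilis: 4
  Ao_montana vs Junco_pallida: 6
  Ficto_minor vs Glypto_gracilis: 5
  Ficto_minor vs Junco_pallida: 7
  Glypto_gracilis vs Junco_pallida: 7
The smallest is 2, between Ictero_borealis and Ao_montana.

2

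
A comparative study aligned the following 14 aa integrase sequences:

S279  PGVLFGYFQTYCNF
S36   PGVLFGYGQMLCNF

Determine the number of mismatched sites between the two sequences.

3

The sequences differ at positions 8 (F/G), 10 (T/M), 11 (Y/L).
That gives 3 mismatches out of 14 aligned sites, so the Hamming distance is 3.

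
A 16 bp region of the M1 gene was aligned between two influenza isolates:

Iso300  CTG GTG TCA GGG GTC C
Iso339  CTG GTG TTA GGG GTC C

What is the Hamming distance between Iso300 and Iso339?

A single mismatch occurs at site 8 (C/T).
That gives 1 mismatch out of 16 aligned sites, so the Hamming distance is 1.

1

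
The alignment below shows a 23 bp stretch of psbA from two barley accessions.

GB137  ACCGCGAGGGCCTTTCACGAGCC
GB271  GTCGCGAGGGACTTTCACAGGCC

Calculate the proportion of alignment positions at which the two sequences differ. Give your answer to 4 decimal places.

The sequences differ at positions 1 (A/G), 2 (C/T), 11 (C/A), 19 (G/A), 20 (A/G).
There are 5 differences over 23 sites, so p = 5/23 = 0.2174.

0.2174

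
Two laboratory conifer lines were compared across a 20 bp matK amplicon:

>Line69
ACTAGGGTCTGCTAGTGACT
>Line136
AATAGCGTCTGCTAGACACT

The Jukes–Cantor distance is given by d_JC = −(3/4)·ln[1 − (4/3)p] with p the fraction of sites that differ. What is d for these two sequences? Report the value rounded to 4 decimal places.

0.2326

Mismatches occur at site 2 (C→A), site 6 (G→C), site 16 (T→A), site 17 (G→C).
p = 4/20 = 0.200000.
d = −0.75 · ln(1 − (4/3)·0.200000) = −0.75 · ln(0.733333) = −0.75 · (-0.310155) = 0.2326.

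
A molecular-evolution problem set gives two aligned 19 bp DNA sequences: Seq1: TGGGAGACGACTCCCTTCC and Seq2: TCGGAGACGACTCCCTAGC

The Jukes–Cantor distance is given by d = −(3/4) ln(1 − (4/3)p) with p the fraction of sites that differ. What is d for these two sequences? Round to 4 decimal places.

Differing sites — 2:G/C; 17:T/A; 18:C/G.
p = 3/19 = 0.157895.
d = −0.75 · ln(1 − (4/3)·0.157895) = −0.75 · ln(0.789473) = −0.75 · (-0.236390) = 0.1773.

0.1773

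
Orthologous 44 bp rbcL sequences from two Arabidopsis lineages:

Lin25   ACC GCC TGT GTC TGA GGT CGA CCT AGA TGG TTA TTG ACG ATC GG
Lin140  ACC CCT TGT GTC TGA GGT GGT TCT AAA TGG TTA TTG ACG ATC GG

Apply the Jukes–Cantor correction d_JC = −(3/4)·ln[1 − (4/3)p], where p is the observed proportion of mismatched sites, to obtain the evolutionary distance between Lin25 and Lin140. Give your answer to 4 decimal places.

The sequences differ at positions 4 (G/C), 6 (C/T), 19 (C/G), 21 (A/T), 22 (C/T), 26 (G/A).
p = 6/44 = 0.136364.
d = −0.75 · ln(1 − (4/3)·0.136364) = −0.75 · ln(0.818181) = −0.75 · (-0.200672) = 0.1505.

0.1505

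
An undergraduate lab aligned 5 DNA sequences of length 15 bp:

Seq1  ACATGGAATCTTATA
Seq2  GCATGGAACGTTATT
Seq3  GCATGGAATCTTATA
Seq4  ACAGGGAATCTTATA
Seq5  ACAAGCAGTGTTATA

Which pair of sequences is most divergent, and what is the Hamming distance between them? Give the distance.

Pairwise Hamming distances:
  Seq1 vs Seq2: 4
  Seq1 vs Seq3: 1
  Seq1 vs Seq4: 1
  Seq1 vs Seq5: 4
  Seq2 vs Seq3: 3
  Seq2 vs Seq4: 5
  Seq2 vs Seq5: 6
  Seq3 vs Seq4: 2
  Seq3 vs Seq5: 5
  Seq4 vs Seq5: 4
The largest is 6, between Seq2 and Seq5.

6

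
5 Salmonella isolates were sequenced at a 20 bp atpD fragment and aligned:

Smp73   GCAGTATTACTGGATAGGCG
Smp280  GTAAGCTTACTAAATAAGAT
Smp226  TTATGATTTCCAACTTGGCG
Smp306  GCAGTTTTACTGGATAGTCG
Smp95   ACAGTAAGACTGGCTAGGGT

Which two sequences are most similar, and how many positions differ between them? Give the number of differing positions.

Pairwise Hamming distances:
  Smp73 vs Smp280: 9
  Smp73 vs Smp226: 10
  Smp73 vs Smp306: 2
  Smp73 vs Smp95: 6
  Smp280 vs Smp226: 10
  Smp280 vs Smp306: 10
  Smp280 vs Smp95: 12
  Smp226 vs Smp306: 12
  Smp226 vs Smp95: 13
  Smp306 vs Smp95: 8
The smallest is 2, between Smp73 and Smp306.

2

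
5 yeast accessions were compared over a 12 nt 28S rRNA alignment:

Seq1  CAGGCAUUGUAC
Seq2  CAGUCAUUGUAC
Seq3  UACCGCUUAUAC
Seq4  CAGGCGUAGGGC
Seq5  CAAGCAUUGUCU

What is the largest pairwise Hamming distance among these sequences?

Pairwise Hamming distances:
  Seq1 vs Seq2: 1
  Seq1 vs Seq3: 6
  Seq1 vs Seq4: 4
  Seq1 vs Seq5: 3
  Seq2 vs Seq3: 6
  Seq2 vs Seq4: 5
  Seq2 vs Seq5: 4
  Seq3 vs Seq4: 9
  Seq3 vs Seq5: 8
  Seq4 vs Seq5: 6
The largest is 9, between Seq3 and Seq4.

9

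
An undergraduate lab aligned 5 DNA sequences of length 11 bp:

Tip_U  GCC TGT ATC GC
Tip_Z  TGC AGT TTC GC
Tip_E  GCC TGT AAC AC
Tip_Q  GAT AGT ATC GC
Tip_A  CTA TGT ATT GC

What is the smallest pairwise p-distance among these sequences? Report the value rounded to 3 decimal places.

Pairwise Hamming distances:
  Tip_U vs Tip_Z: 4
  Tip_U vs Tip_E: 2
  Tip_U vs Tip_Q: 3
  Tip_U vs Tip_A: 4
  Tip_Z vs Tip_E: 6
  Tip_Z vs Tip_Q: 4
  Tip_Z vs Tip_A: 6
  Tip_E vs Tip_Q: 5
  Tip_E vs Tip_A: 6
  Tip_Q vs Tip_A: 5
The smallest is 2 mismatches, between Tip_U and Tip_E; p = 2/11 = 0.182.

0.182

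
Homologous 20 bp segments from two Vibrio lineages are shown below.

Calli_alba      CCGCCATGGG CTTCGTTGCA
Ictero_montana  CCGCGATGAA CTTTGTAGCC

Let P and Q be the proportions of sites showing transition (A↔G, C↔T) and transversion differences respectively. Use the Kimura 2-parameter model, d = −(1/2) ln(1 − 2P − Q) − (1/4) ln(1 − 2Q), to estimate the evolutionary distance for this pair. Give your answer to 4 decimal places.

The sequences differ at positions 5 (C/G, transversion), 9 (G/A, transition), 10 (G/A, transition), 14 (C/T, transition), 17 (T/A, transversion), 20 (A/C, transversion).
Of the 6 differences, 3 transitions and 3 transversions over 20 sites: P = 3/20 = 0.150000, Q = 3/20 = 0.150000.
d = −0.5·ln(0.550000) − 0.25·ln(0.700000) = −0.5·(-0.597837) − 0.25·(-0.356675) = 0.3881.

0.3881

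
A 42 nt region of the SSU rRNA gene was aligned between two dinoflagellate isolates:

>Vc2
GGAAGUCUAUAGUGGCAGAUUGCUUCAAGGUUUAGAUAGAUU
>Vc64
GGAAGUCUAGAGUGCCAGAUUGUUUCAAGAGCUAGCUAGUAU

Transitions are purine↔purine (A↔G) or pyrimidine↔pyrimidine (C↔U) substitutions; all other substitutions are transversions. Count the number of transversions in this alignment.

Mismatches occur at site 10 (U↔G, transversion), site 15 (G↔C, transversion), site 23 (C↔U, transition), site 30 (G↔A, transition), site 31 (U↔G, transversion), site 32 (U↔C, transition), site 36 (A↔C, transversion), site 40 (A↔U, transversion), site 41 (U↔A, transversion).
Of the 9 differences, 3 transitions and 6 transversions, so the answer is 6.

6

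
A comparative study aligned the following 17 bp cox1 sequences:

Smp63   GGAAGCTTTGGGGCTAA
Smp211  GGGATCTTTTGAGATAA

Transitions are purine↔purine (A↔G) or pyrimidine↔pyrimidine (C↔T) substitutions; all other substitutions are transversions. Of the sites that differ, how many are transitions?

The sequences differ at positions 3 (A/G, transition), 5 (G/T, transversion), 10 (G/T, transversion), 12 (G/A, transition), 14 (C/A, transversion).
Of the 5 differences, 2 transitions and 3 transversions, so the answer is 2.

2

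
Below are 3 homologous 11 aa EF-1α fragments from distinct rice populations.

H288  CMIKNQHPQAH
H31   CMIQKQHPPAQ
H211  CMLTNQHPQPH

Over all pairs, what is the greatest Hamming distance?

6

Pairwise Hamming distances:
  H288 vs H31: 4
  H288 vs H211: 3
  H31 vs H211: 6
The largest is 6, between H31 and H211.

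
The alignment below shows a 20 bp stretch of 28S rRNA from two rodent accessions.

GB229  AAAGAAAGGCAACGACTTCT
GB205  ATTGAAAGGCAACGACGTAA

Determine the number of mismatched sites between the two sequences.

5

Differing sites — 2:A/T; 3:A/T; 17:T/G; 19:C/A; 20:T/A.
That gives 5 mismatches out of 20 aligned sites, so the Hamming distance is 5.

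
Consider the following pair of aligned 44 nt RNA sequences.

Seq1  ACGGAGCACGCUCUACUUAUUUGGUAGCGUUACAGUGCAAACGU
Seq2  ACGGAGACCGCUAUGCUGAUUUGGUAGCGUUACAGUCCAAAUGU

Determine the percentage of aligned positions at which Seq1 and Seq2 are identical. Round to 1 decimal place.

84.1%

The sequences differ at positions 7 (C/A), 8 (A/C), 13 (C/A), 15 (A/G), 18 (U/G), 37 (G/C), 42 (C/U).
37 of the 44 sites match, so the percent identity is 37/44 × 100 = 84.1%.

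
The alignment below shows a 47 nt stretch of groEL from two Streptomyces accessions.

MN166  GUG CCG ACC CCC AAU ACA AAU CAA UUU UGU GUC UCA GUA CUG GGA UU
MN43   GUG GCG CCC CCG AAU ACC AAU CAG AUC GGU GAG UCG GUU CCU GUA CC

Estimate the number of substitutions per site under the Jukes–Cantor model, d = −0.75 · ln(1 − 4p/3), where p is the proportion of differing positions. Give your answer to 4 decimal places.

Mismatches occur at site 4 (C→G), site 7 (A→C), site 12 (C→G), site 18 (A→C), site 24 (A→G), site 25 (U→A), site 27 (U→C), site 28 (U→G), site 32 (U→A), site 33 (C→G), site 36 (A→G), site 39 (A→U), site 41 (U→C), site 42 (G→U), site 44 (G→U), site 46 (U→C), site 47 (U→C).
p = 17/47 = 0.361702.
d = −0.75 · ln(1 − (4/3)·0.361702) = −0.75 · ln(0.517731) = −0.75 · (-0.658299) = 0.4937.

0.4937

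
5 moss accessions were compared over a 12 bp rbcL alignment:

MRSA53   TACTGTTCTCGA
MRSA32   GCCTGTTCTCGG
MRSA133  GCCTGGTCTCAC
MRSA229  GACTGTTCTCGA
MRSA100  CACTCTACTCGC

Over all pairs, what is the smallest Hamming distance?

1

Pairwise Hamming distances:
  MRSA53 vs MRSA32: 3
  MRSA53 vs MRSA133: 5
  MRSA53 vs MRSA229: 1
  MRSA53 vs MRSA100: 4
  MRSA32 vs MRSA133: 3
  MRSA32 vs MRSA229: 2
  MRSA32 vs MRSA100: 5
  MRSA133 vs MRSA229: 4
  MRSA133 vs MRSA100: 6
  MRSA229 vs MRSA100: 4
The smallest is 1, between MRSA53 and MRSA229.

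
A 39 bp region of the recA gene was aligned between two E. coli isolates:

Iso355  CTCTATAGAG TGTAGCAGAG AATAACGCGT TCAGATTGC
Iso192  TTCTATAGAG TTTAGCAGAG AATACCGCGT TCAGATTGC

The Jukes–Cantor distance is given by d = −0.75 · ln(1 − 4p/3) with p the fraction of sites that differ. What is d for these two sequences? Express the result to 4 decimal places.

0.0812

Differing sites — 1:C/T; 12:G/T; 25:A/C.
p = 3/39 = 0.076923.
d = −0.75 · ln(1 − (4/3)·0.076923) = −0.75 · ln(0.897436) = −0.75 · (-0.108213) = 0.0812.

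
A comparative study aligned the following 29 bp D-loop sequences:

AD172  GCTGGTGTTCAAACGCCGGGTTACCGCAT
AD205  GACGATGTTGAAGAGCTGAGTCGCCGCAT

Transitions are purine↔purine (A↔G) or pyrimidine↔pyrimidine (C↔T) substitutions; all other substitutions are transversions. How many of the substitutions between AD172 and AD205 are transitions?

7

The sequences differ at positions 2 (C/A, transversion), 3 (T/C, transition), 5 (G/A, transition), 10 (C/G, transversion), 13 (A/G, transition), 14 (C/A, transversion), 17 (C/T, transition), 19 (G/A, transition), 22 (T/C, transition), 23 (A/G, transition).
Of the 10 differences, 7 transitions and 3 transversions, so the answer is 7.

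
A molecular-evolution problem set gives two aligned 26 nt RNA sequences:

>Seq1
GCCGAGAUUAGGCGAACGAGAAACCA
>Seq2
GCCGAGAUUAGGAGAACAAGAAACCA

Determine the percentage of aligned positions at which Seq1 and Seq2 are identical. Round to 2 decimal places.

92.31%

Differing sites — 13:C/A; 18:G/A.
24 of the 26 sites match, so the percent identity is 24/26 × 100 = 92.31%.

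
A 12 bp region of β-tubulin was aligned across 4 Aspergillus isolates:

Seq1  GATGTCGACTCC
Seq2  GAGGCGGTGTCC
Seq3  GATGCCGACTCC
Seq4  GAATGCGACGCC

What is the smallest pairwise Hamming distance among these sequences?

1

Pairwise Hamming distances:
  Seq1 vs Seq2: 5
  Seq1 vs Seq3: 1
  Seq1 vs Seq4: 4
  Seq2 vs Seq3: 4
  Seq2 vs Seq4: 7
  Seq3 vs Seq4: 4
The smallest is 1, between Seq1 and Seq3.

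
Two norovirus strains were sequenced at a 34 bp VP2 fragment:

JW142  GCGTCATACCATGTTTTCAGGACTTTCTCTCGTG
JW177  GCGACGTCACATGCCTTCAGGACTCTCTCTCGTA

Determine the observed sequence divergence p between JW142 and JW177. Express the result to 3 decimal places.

The sequences differ at positions 4 (T/A), 6 (A/G), 8 (A/C), 9 (C/A), 14 (T/C), 15 (T/C), 25 (T/C), 34 (G/A).
There are 8 differences over 34 sites, so p = 8/34 = 0.235.

0.235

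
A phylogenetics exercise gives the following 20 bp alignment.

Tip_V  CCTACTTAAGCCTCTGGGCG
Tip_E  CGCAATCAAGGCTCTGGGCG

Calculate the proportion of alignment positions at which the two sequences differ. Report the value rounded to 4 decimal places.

0.2500

Differing sites — 2:C/G; 3:T/C; 5:C/A; 7:T/C; 11:C/G.
There are 5 differences over 20 sites, so p = 5/20 = 0.2500.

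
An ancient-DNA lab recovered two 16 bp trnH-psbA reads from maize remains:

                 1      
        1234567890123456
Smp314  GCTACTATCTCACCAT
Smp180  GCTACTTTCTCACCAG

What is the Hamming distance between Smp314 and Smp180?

2

Differing sites — 7:A/T; 16:T/G.
That gives 2 mismatches out of 16 aligned sites, so the Hamming distance is 2.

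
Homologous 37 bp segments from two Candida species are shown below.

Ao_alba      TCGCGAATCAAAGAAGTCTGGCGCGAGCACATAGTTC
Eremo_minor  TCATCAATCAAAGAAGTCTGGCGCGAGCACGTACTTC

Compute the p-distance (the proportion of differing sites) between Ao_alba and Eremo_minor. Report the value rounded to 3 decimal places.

0.135

Differing sites — 3:G/A; 4:C/T; 5:G/C; 31:A/G; 34:G/C.
There are 5 differences over 37 sites, so p = 5/37 = 0.135.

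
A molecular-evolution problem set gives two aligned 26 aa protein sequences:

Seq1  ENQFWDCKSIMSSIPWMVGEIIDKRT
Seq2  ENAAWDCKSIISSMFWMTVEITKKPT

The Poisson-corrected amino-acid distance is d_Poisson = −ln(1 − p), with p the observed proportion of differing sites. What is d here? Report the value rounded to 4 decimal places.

0.4855

Differing sites — 3:Q/A; 4:F/A; 11:M/I; 14:I/M; 15:P/F; 18:V/T; 19:G/V; 22:I/T; 23:D/K; 25:R/P.
p = 10/26 = 0.384615.
d = −ln(1 − 0.384615) = −ln(0.615385) = 0.4855.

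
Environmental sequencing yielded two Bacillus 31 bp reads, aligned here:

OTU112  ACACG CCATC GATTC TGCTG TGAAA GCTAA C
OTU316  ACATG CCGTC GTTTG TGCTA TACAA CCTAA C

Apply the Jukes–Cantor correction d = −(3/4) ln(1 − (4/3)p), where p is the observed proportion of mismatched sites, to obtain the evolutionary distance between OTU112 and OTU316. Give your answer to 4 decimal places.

0.3163

The sequences differ at positions 4 (C/T), 8 (A/G), 12 (A/T), 15 (C/G), 20 (G/A), 22 (G/A), 23 (A/C), 26 (G/C).
p = 8/31 = 0.258065.
d = −0.75 · ln(1 − (4/3)·0.258065) = −0.75 · ln(0.655913) = −0.75 · (-0.421727) = 0.3163.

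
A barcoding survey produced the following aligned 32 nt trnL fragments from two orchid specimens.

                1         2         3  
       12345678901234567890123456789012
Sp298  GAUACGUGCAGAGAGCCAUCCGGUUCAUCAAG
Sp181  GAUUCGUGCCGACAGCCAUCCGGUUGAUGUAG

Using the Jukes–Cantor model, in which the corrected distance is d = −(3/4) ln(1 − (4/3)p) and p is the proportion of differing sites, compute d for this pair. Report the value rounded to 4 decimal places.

0.2158

The sequences differ at positions 4 (A/U), 10 (A/C), 13 (G/C), 26 (C/G), 29 (C/G), 30 (A/U).
p = 6/32 = 0.187500.
d = −0.75 · ln(1 − (4/3)·0.187500) = −0.75 · ln(0.750000) = −0.75 · (-0.287682) = 0.2158.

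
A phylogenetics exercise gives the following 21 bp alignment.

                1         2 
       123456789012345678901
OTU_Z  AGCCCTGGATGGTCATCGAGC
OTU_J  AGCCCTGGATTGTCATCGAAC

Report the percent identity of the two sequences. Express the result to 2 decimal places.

90.48%

The sequences differ at positions 11 (G/T), 20 (G/A).
19 of the 21 sites match, so the percent identity is 19/21 × 100 = 90.48%.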